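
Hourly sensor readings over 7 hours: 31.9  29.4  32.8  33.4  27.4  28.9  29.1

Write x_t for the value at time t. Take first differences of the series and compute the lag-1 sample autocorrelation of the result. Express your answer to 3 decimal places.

-0.348

First differences Δx: -2.5, 3.4, 0.6, -6.0, 1.5, 0.2
Mean of differences = -0.4667
Numerator Σ(Δx_t−Δx̄)(Δx_{t+1}−Δx̄) = -19.2111
Denominator Σ(Δx_t−Δx̄)² = 55.1533
r_1(Δx) = -19.2111 / 55.1533 = -0.348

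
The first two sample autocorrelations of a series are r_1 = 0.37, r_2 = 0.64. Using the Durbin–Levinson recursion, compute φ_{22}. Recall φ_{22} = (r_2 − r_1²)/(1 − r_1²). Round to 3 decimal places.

φ_{22} = (r_2 − r_1²) / (1 − r_1²)
r_1² = (0.37)² = 0.1369
Numerator = 0.64 − 0.1369 = 0.5031; denominator = 1 − 0.1369 = 0.8631
φ_{22} = 0.5031 / 0.8631 = 0.583

0.583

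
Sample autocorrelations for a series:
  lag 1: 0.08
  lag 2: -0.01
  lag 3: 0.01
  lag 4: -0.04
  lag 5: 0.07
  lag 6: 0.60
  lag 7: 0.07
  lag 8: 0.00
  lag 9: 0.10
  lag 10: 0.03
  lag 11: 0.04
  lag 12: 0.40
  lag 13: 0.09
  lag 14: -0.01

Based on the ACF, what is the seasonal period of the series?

6

The largest autocorrelation is r_6 = 0.60, with a weaker echo at lag 12 (0.40); the remaining lags stay at or below 0.10.
The dominant spike at lag 6 indicates a seasonal period of 6.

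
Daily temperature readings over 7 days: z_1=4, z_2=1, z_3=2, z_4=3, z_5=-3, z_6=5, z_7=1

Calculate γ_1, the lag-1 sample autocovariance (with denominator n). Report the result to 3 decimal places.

Mean z̄ = (4 + 1 + 2 + 3 − 3 + 5 + 1)/7 = 1.8571
Deviations: 2.1429, -0.8571, 0.1429, 1.1429, -4.8571, 3.1429, -0.8571
Σ_{t=1}^{6}(z_t−z̄)(z_{t+1}−z̄) = -25.3061
γ_1 = -25.3061 / 7 = -3.615

-3.615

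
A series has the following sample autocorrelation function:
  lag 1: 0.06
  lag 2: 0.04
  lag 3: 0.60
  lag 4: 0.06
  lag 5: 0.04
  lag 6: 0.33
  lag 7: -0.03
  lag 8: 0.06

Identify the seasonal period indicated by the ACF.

The largest autocorrelation is r_3 = 0.60, with a weaker echo at lag 6 (0.33); the remaining lags stay at or below 0.06.
The dominant spike at lag 3 indicates a seasonal period of 3.

3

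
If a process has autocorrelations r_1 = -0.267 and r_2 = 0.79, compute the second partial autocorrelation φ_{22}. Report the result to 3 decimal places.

φ_{22} = (r_2 − r_1²) / (1 − r_1²)
r_1² = (-0.267)² = 0.071289
Numerator = 0.79 − 0.0713 = 0.7187; denominator = 1 − 0.0713 = 0.9287
φ_{22} = 0.7187 / 0.9287 = 0.774

0.774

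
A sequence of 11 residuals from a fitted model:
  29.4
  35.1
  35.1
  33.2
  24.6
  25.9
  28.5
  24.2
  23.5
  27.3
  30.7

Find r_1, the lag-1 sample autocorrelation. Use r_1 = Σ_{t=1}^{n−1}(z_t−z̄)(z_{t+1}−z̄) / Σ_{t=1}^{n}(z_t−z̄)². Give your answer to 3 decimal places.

0.536

Mean z̄ = (29.4 + 35.1 + 35.1 + 33.2 + 24.6 + 25.9 + 28.5 + 24.2 + 23.5 + 27.3 + 30.7)/11 = 28.8636
Numerator Σ_{t=1}^{10}(z_t−z̄)(z_{t+1}−z̄) = 96.7305
Denominator Σ(z_t−z̄)² = 180.3055
r_1 = 96.7305 / 180.3055 = 0.536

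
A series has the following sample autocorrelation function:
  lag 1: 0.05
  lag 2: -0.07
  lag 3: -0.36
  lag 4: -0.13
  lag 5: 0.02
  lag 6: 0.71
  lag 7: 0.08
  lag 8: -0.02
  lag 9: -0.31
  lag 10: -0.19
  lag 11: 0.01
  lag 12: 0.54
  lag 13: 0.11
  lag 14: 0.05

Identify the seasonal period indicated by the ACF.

6

The largest autocorrelation is r_6 = 0.71, with a weaker echo at lag 12 (0.54); the remaining lags stay at or below 0.11.
The dominant spike at lag 6 indicates a seasonal period of 6.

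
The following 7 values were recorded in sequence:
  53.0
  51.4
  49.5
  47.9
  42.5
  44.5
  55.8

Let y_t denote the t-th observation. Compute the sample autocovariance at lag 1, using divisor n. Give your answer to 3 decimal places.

2.586

Mean ȳ = (53.0 + 51.4 + 49.5 + 47.9 + 42.5 + 44.5 + 55.8)/7 = 49.2286
Σ_{t=1}^{6}(y_t−ȳ)(y_{t+1}−ȳ) = 18.1006
γ_1 = 18.1006 / 7 = 2.586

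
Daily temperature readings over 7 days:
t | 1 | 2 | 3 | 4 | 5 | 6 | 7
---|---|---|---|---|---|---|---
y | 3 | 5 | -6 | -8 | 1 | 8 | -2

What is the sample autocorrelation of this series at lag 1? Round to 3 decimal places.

0.084

Mean ȳ = (3 + 5 − 6 − 8 + 1 + 8 − 2)/7 = 0.1429
Deviations from mean: 2.8571, 4.8571, -6.1429, -8.1429, 0.8571, 7.8571, -2.1429
Σ(y_t−ȳ)(y_{t+1}−ȳ) = (13.8776) + (-29.8367) + (50.0204) + (-6.9796) + (6.7347) + (-16.8367) = 16.9796
Denominator Σ(y_t−ȳ)² = 202.8571
r_1 = 16.9796 / 202.8571 = 0.084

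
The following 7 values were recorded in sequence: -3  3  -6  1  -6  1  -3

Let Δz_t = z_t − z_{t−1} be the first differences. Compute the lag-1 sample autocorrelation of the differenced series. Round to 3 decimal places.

First differences Δz: 6, -9, 7, -7, 7, -4
Mean of differences = 0.0000
Numerator Σ(Δz_t−Δz̄)(Δz_{t+1}−Δz̄) = -243.0000
Denominator Σ(Δz_t−Δz̄)² = 280.0000
r_1(Δz) = -243.0000 / 280.0000 = -0.868

-0.868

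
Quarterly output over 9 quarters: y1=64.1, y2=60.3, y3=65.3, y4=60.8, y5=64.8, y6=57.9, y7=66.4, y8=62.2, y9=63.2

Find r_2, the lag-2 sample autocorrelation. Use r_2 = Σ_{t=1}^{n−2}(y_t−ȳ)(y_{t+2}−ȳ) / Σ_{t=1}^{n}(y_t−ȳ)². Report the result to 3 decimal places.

Mean ȳ = (64.1 + 60.3 + 65.3 + 60.8 + 64.8 + 57.9 + 66.4 + 62.2 + 63.2)/9 = 62.7778
Σ(y_t−ȳ)(y_{t+2}−ȳ) = (3.3349) + (4.9005) + (5.1005) + (9.6472) + (7.3249) + (2.8183) + (1.5294) = 34.6557
Denominator Σ(y_t−ȳ)² = 59.6756
r_2 = 34.6557 / 59.6756 = 0.581

0.581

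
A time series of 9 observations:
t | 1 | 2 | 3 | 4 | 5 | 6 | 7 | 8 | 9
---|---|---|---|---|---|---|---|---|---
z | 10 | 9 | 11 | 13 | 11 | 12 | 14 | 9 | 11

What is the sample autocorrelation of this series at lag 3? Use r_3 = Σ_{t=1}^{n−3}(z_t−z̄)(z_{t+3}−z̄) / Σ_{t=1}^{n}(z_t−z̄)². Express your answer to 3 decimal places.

0.159

Mean z̄ = (10 + 9 + 11 + 13 + 11 + 12 + 14 + 9 + 11)/9 = 11.1111
Σ(z_t−z̄)(z_{t+3}−z̄) = (-2.0988) + (0.2346) + (-0.0988) + (5.4568) + (0.2346) + (-0.0988) = 3.6296
Denominator Σ(z_t−z̄)² = 22.8889
r_3 = 3.6296 / 22.8889 = 0.159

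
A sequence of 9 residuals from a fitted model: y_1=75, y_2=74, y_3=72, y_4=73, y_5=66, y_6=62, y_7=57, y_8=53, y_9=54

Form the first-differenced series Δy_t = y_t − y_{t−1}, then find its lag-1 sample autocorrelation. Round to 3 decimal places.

First differences Δy: -1, -2, 1, -7, -4, -5, -4, 1
Mean of differences = -2.6250
Numerator Σ(Δy_t−Δȳ)(Δy_{t+1}−Δȳ) = -5.0156
Denominator Σ(Δy_t−Δȳ)² = 57.8750
r_1(Δy) = -5.0156 / 57.8750 = -0.087

-0.087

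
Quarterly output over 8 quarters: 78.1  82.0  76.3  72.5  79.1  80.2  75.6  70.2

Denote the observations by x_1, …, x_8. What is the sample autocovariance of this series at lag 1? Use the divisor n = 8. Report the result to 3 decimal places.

Mean x̄ = (78.1 + 82.0 + 76.3 + 72.5 + 79.1 + 80.2 + 75.6 + 70.2)/8 = 76.7500
Deviations: 1.3500, 5.2500, -0.4500, -4.2500, 2.3500, 3.4500, -1.1500, -6.5500
Σ_{t=1}^{7}(x_t−x̄)(x_{t+1}−x̄) = 8.3225
γ_1 = 8.3225 / 8 = 1.040

1.040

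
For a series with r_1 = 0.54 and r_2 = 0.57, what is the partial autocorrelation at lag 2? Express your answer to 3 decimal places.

φ_{22} = (r_2 − r_1²) / (1 − r_1²)
r_1² = (0.54)² = 0.2916
Numerator = 0.57 − 0.2916 = 0.2784; denominator = 1 − 0.2916 = 0.7084
φ_{22} = 0.2784 / 0.7084 = 0.393

0.393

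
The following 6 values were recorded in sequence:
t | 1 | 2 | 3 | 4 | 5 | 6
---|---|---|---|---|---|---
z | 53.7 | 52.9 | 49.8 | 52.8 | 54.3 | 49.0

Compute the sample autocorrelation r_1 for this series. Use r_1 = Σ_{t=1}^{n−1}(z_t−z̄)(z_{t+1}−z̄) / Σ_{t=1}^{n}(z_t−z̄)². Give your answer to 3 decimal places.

Mean z̄ = (53.7 + 52.9 + 49.8 + 52.8 + 54.3 + 49.0)/6 = 52.0833
Deviations from mean: 1.6167, 0.8167, -2.2833, 0.7167, 2.2167, -3.0833
Numerator Σ_{t=1}^{5}(z_t−z̄)(z_{t+1}−z̄) = -7.4269
Denominator Σ(z_t−z̄)² = 23.4283
r_1 = -7.4269 / 23.4283 = -0.317

-0.317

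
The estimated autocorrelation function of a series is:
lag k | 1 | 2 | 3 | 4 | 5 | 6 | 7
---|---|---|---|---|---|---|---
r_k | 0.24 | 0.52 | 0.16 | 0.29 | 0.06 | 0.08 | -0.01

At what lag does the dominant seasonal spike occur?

The largest autocorrelation is r_2 = 0.52, with a weaker echo at lag 4 (0.29); the remaining lags stay at or below 0.24.
The dominant spike at lag 2 indicates a seasonal period of 2.

2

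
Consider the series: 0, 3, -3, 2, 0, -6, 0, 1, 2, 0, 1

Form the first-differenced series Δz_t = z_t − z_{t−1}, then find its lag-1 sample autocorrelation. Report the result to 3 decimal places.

-0.515

First differences Δz: 3, -6, 5, -2, -6, 6, 1, 1, -2, 1
Mean of differences = 0.1000
Numerator Σ(Δz_t−Δz̄)(Δz_{t+1}−Δz̄) = -78.7100
Denominator Σ(Δz_t−Δz̄)² = 152.9000
r_1(Δz) = -78.7100 / 152.9000 = -0.515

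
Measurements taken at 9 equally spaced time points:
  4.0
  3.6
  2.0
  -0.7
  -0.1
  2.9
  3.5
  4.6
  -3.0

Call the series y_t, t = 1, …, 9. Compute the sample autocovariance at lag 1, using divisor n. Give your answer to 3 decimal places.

Mean ȳ = (4.0 + 3.6 + 2.0 − 0.7 − 0.1 + 2.9 + 3.5 + 4.6 − 3.0)/9 = 1.8667
Σ_{t=1}^{8}(y_t−ȳ)(y_{t+1}−ȳ) = -0.5478
γ_1 = -0.5478 / 9 = -0.061

-0.061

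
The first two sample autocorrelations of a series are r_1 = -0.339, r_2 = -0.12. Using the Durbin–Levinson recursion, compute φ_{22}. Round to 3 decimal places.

-0.265

φ_{22} = (r_2 − r_1²) / (1 − r_1²)
r_1² = (-0.339)² = 0.114921
Numerator = -0.12 − 0.1149 = -0.2349; denominator = 1 − 0.1149 = 0.8851
φ_{22} = -0.2349 / 0.8851 = -0.265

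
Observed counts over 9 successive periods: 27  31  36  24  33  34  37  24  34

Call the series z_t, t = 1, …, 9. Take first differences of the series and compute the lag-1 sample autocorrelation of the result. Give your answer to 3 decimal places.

-0.556

First differences Δz: 4, 5, -12, 9, 1, 3, -13, 10
Mean of differences = 0.8750
Numerator Σ(Δz_t−Δz̄)(Δz_{t+1}−Δz̄) = -299.6406
Denominator Σ(Δz_t−Δz̄)² = 538.8750
r_1(Δz) = -299.6406 / 538.8750 = -0.556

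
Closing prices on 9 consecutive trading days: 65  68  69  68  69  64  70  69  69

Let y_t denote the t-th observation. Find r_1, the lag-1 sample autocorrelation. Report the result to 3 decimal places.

Mean ȳ = (65 + 68 + 69 + 68 + 69 + 64 + 70 + 69 + 69)/9 = 67.8889
Numerator Σ_{t=1}^{8}(y_t−ȳ)(y_{t+1}−ȳ) = -8.9012
Denominator Σ(y_t−ȳ)² = 32.8889
r_1 = -8.9012 / 32.8889 = -0.271

-0.271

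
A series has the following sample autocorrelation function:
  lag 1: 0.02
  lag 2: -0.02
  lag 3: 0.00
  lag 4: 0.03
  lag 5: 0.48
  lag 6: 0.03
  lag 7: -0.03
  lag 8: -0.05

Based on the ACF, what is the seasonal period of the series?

5

The largest autocorrelation is r_5 = 0.48; the remaining lags stay at or below 0.03.
The dominant spike at lag 5 indicates a seasonal period of 5.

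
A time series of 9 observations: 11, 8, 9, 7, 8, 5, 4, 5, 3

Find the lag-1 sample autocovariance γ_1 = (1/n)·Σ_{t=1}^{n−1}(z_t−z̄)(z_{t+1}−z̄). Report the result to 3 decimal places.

Mean z̄ = (11 + 8 + 9 + 7 + 8 + 5 + 4 + 5 + 3)/9 = 6.6667
Σ_{t=1}^{8}(z_t−z̄)(z_{t+1}−z̄) = 22.8889
γ_1 = 22.8889 / 9 = 2.543

2.543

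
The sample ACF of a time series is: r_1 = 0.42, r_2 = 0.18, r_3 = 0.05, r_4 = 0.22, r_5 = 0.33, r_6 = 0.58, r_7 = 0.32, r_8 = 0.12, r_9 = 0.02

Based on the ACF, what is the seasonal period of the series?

6

The largest autocorrelation is r_6 = 0.58; the remaining lags stay at or below 0.42. The elevated value at lag 1 (0.42), dropping to 0.18 at lag 2, reflects decaying short-term dependence rather than seasonality.
The dominant spike at lag 6 indicates a seasonal period of 6.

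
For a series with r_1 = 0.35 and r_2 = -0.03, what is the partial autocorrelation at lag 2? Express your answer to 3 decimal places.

-0.174

φ_{22} = (r_2 − r_1²) / (1 − r_1²)
r_1² = (0.35)² = 0.1225
Numerator = -0.03 − 0.1225 = -0.1525; denominator = 1 − 0.1225 = 0.8775
φ_{22} = -0.1525 / 0.8775 = -0.174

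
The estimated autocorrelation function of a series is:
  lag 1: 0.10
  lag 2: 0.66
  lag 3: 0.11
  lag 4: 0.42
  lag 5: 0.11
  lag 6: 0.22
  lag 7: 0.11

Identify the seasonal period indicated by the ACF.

2

The largest autocorrelation is r_2 = 0.66, with weaker echoes at lags 4 (0.42) and 6 (0.22); the remaining lags stay at or below 0.11.
The dominant spike at lag 2 indicates a seasonal period of 2.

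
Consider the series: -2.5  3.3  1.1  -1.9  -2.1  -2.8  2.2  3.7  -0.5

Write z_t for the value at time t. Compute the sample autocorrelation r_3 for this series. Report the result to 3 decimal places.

Mean z̄ = (-2.5 + 3.3 + 1.1 − 1.9 − 2.1 − 2.8 + 2.2 + 3.7 − 0.5)/9 = 0.0556
Σ(z_t−z̄)(z_{t+3}−z̄) = (4.9975) + (-6.9936) + (-2.9825) + (-4.1936) + (-7.8558) + (1.5864) = -15.4415
Denominator Σ(z_t−z̄)² = 52.9622
r_3 = -15.4415 / 52.9622 = -0.292

-0.292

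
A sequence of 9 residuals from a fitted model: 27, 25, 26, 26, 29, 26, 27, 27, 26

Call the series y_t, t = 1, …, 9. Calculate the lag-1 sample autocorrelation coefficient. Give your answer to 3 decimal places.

-0.248

Mean ȳ = (27 + 25 + 26 + 26 + 29 + 26 + 27 + 27 + 26)/9 = 26.5556
Numerator Σ_{t=1}^{8}(y_t−ȳ)(y_{t+1}−ȳ) = -2.5309
Denominator Σ(y_t−ȳ)² = 10.2222
r_1 = -2.5309 / 10.2222 = -0.248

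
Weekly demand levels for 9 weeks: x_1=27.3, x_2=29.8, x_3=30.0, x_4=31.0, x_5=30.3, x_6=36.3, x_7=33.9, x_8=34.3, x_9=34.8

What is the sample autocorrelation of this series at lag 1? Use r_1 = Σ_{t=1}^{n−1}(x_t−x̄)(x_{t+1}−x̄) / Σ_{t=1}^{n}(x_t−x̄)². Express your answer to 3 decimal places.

0.431

Mean x̄ = (27.3 + 29.8 + 30.0 + 31.0 + 30.3 + 36.3 + 33.9 + 34.3 + 34.8)/9 = 31.9667
Numerator Σ_{t=1}^{8}(x_t−x̄)(x_{t+1}−x̄) = 30.1622
Denominator Σ(x_t−x̄)² = 70.0400
r_1 = 30.1622 / 70.0400 = 0.431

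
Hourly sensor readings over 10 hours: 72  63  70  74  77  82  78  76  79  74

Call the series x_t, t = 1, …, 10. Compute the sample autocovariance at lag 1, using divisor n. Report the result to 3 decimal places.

13.625

Mean x̄ = (72 + 63 + 70 + 74 + 77 + 82 + 78 + 76 + 79 + 74)/10 = 74.5000
Σ_{t=1}^{9}(x_t−x̄)(x_{t+1}−x̄) = 136.2500
γ_1 = 136.2500 / 10 = 13.625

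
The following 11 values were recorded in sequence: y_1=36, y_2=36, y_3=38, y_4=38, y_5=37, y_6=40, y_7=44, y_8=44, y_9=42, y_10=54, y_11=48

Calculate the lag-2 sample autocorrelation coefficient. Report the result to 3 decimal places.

0.253

Mean ȳ = (36 + 36 + 38 + 38 + 37 + 40 + 44 + 44 + 42 + 54 + 48)/11 = 41.5455
Numerator Σ_{t=1}^{9}(y_t−ȳ)(y_{t+2}−ȳ) = 80.5868
Denominator Σ(y_t−ȳ)² = 318.7273
r_2 = 80.5868 / 318.7273 = 0.253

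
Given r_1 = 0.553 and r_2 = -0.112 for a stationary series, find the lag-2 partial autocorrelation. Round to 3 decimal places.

φ_{22} = (r_2 − r_1²) / (1 − r_1²)
r_1² = (0.553)² = 0.305809
Numerator = -0.112 − 0.3058 = -0.4178; denominator = 1 − 0.3058 = 0.6942
φ_{22} = -0.4178 / 0.6942 = -0.602

-0.602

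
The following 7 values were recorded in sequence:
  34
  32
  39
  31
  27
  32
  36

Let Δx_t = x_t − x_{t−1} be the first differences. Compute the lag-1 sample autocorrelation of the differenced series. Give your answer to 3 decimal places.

First differences Δx: -2, 7, -8, -4, 5, 4
Mean of differences = 0.3333
Numerator Σ(Δx_t−Δx̄)(Δx_{t+1}−Δx̄) = -38.1111
Denominator Σ(Δx_t−Δx̄)² = 173.3333
r_1(Δx) = -38.1111 / 173.3333 = -0.220

-0.220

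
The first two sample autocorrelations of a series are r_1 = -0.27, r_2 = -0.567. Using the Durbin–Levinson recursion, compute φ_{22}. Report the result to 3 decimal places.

-0.690

φ_{22} = (r_2 − r_1²) / (1 − r_1²)
r_1² = (-0.27)² = 0.0729
Numerator = -0.567 − 0.0729 = -0.6399; denominator = 1 − 0.0729 = 0.9271
φ_{22} = -0.6399 / 0.9271 = -0.690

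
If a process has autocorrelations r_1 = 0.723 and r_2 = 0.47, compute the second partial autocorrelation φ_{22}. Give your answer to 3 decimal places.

-0.110

φ_{22} = (r_2 − r_1²) / (1 − r_1²)
r_1² = (0.723)² = 0.522729
Numerator = 0.47 − 0.5227 = -0.0527; denominator = 1 − 0.5227 = 0.4773
φ_{22} = -0.0527 / 0.4773 = -0.110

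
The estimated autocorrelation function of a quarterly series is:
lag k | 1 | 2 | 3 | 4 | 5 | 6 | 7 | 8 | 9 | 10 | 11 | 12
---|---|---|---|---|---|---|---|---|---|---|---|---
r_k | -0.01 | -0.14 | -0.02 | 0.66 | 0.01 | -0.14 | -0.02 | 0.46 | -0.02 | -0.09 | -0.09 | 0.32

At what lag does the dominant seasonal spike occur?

4

The largest autocorrelation is r_4 = 0.66, with weaker echoes at lags 8 (0.46) and 12 (0.32); the remaining lags stay at or below 0.01.
The dominant spike at lag 4 indicates a seasonal period of 4.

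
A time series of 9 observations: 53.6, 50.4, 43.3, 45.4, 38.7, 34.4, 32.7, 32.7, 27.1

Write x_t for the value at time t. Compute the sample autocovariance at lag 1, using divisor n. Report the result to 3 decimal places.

42.410

Mean x̄ = (53.6 + 50.4 + 43.3 + 45.4 + 38.7 + 34.4 + 32.7 + 32.7 + 27.1)/9 = 39.8111
Σ_{t=1}^{8}(x_t−x̄)(x_{t+1}−x̄) = 381.6910
γ_1 = 381.6910 / 9 = 42.410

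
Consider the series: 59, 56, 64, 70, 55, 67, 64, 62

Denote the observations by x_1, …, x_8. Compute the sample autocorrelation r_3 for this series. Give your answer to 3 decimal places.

0.230

Mean x̄ = (59 + 56 + 64 + 70 + 55 + 67 + 64 + 62)/8 = 62.1250
Deviations from mean: -3.1250, -6.1250, 1.8750, 7.8750, -7.1250, 4.8750, 1.8750, -0.1250
Σ(x_t−x̄)(x_{t+3}−x̄) = (-24.6094) + (43.6406) + (9.1406) + (14.7656) + (0.8906) = 43.8281
Denominator Σ(x_t−x̄)² = 190.8750
r_3 = 43.8281 / 190.8750 = 0.230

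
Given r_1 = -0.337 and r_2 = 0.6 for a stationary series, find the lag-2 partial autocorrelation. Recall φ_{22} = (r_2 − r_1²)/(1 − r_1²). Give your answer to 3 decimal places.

φ_{22} = (r_2 − r_1²) / (1 − r_1²)
r_1² = (-0.337)² = 0.113569
Numerator = 0.6 − 0.1136 = 0.4864; denominator = 1 − 0.1136 = 0.8864
φ_{22} = 0.4864 / 0.8864 = 0.549

0.549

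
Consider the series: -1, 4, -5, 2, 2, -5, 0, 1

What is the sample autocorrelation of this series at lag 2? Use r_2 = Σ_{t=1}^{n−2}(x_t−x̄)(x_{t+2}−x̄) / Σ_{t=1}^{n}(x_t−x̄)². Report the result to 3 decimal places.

Mean x̄ = (-1 + 4 − 5 + 2 + 2 − 5 + 0 + 1)/8 = -0.2500
Deviations from mean: -0.7500, 4.2500, -4.7500, 2.2500, 2.2500, -4.7500, 0.2500, 1.2500
Σ(x_t−x̄)(x_{t+2}−x̄) = (3.5625) + (9.5625) + (-10.6875) + (-10.6875) + (0.5625) + (-5.9375) = -13.6250
Denominator Σ(x_t−x̄)² = 75.5000
r_2 = -13.6250 / 75.5000 = -0.180

-0.180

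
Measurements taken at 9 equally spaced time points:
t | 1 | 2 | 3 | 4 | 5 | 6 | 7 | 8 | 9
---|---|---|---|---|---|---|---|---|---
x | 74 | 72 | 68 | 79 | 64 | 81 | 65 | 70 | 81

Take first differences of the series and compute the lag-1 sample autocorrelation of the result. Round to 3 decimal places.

First differences Δx: -2, -4, 11, -15, 17, -16, 5, 11
Mean of differences = 0.8750
Numerator Σ(Δx_t−Δx̄)(Δx_{t+1}−Δx̄) = -752.0156
Denominator Σ(Δx_t−Δx̄)² = 1050.8750
r_1(Δx) = -752.0156 / 1050.8750 = -0.716

-0.716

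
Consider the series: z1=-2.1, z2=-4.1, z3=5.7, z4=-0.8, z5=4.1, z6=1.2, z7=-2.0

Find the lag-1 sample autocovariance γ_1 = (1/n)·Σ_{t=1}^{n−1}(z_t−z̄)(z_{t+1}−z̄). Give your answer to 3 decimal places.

-3.129

Mean z̄ = (-2.1 − 4.1 + 5.7 − 0.8 + 4.1 + 1.2 − 2.0)/7 = 0.2857
Deviations: -2.3857, -4.3857, 5.4143, -1.0857, 3.8143, 0.9143, -2.2857
Σ_{t=1}^{6}(z_t−z̄)(z_{t+1}−z̄) = -21.9045
γ_1 = -21.9045 / 7 = -3.129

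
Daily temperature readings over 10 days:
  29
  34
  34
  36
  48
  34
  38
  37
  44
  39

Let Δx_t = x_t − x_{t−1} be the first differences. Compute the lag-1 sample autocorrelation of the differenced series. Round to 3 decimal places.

First differences Δx: 5, 0, 2, 12, -14, 4, -1, 7, -5
Mean of differences = 1.1111
Numerator Σ(Δx_t−Δx̄)(Δx_{t+1}−Δx̄) = -258.3457
Denominator Σ(Δx_t−Δx̄)² = 448.8889
r_1(Δx) = -258.3457 / 448.8889 = -0.576

-0.576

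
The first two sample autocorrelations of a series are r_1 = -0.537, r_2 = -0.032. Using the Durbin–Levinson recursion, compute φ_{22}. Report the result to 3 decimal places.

φ_{22} = (r_2 − r_1²) / (1 − r_1²)
r_1² = (-0.537)² = 0.288369
Numerator = -0.032 − 0.2884 = -0.3204; denominator = 1 − 0.2884 = 0.7116
φ_{22} = -0.3204 / 0.7116 = -0.450

-0.450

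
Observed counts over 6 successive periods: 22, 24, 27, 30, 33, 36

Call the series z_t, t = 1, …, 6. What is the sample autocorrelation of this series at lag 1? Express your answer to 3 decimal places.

Mean z̄ = (22 + 24 + 27 + 30 + 33 + 36)/6 = 28.6667
Σ(z_t−z̄)(z_{t+1}−z̄) = (31.1111) + (7.7778) + (-2.2222) + (5.7778) + (31.7778) = 74.2222
Denominator Σ(z_t−z̄)² = 143.3333
r_1 = 74.2222 / 143.3333 = 0.518

0.518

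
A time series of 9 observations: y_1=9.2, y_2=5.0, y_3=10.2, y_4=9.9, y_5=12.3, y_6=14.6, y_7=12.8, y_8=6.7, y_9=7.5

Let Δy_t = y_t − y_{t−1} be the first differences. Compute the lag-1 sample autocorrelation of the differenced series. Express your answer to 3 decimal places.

-0.169

First differences Δy: -4.2, 5.2, -0.3, 2.4, 2.3, -1.8, -6.1, 0.8
Mean of differences = -0.2125
Numerator Σ(Δy_t−Δȳ)(Δy_{t+1}−Δȳ) = -16.3239
Denominator Σ(Δy_t−Δȳ)² = 96.5488
r_1(Δy) = -16.3239 / 96.5488 = -0.169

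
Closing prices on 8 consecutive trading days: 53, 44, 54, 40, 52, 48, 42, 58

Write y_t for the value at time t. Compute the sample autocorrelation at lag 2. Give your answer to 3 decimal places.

0.205

Mean ȳ = (53 + 44 + 54 + 40 + 52 + 48 + 42 + 58)/8 = 48.8750
Deviations from mean: 4.1250, -4.8750, 5.1250, -8.8750, 3.1250, -0.8750, -6.8750, 9.1250
Numerator Σ_{t=1}^{6}(y_t−ȳ)(y_{t+2}−ȳ) = 58.7188
Denominator Σ(y_t−ȳ)² = 286.8750
r_2 = 58.7188 / 286.8750 = 0.205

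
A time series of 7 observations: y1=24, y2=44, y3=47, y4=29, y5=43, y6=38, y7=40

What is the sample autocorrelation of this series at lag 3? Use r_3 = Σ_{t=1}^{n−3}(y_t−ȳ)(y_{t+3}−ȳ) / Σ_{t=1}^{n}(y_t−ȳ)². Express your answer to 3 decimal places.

Mean ȳ = (24 + 44 + 47 + 29 + 43 + 38 + 40)/7 = 37.8571
Deviations from mean: -13.8571, 6.1429, 9.1429, -8.8571, 5.1429, 0.1429, 2.1429
Σ(y_t−ȳ)(y_{t+3}−ȳ) = (122.7347) + (31.5918) + (1.3061) + (-18.9796) = 136.6531
Denominator Σ(y_t−ȳ)² = 422.8571
r_3 = 136.6531 / 422.8571 = 0.323

0.323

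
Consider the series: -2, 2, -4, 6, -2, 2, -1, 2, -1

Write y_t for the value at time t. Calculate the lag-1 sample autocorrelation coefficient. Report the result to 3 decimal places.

-0.804

Mean ȳ = (-2 + 2 − 4 + 6 − 2 + 2 − 1 + 2 − 1)/9 = 0.2222
Numerator Σ_{t=1}^{8}(y_t−ȳ)(y_{t+1}−ȳ) = -59.1605
Denominator Σ(y_t−ȳ)² = 73.5556
r_1 = -59.1605 / 73.5556 = -0.804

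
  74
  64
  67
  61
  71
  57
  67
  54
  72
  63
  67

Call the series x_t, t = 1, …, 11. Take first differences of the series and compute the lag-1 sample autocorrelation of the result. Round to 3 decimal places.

First differences Δx: -10, 3, -6, 10, -14, 10, -13, 18, -9, 4
Mean of differences = -0.7000
Numerator Σ(Δx_t−Δx̄)(Δx_{t+1}−Δx̄) = -951.1900
Denominator Σ(Δx_t−Δx̄)² = 1126.1000
r_1(Δx) = -951.1900 / 1126.1000 = -0.845

-0.845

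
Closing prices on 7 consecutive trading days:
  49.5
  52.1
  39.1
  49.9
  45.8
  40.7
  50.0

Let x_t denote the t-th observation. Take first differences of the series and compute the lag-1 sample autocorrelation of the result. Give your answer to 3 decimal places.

-0.579

First differences Δx: 2.6, -13.0, 10.8, -4.1, -5.1, 9.3
Mean of differences = 0.0833
Numerator Σ(Δx_t−Δx̄)(Δx_{t+1}−Δx̄) = -244.0569
Denominator Σ(Δx_t−Δx̄)² = 421.6683
r_1(Δx) = -244.0569 / 421.6683 = -0.579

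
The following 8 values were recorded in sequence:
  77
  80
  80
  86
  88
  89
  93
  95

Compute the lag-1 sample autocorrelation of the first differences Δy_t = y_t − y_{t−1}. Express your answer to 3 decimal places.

First differences Δy: 3, 0, 6, 2, 1, 4, 2
Mean of differences = 2.5714
Numerator Σ(Δy_t−Δȳ)(Δy_{t+1}−Δȳ) = -14.0408
Denominator Σ(Δy_t−Δȳ)² = 23.7143
r_1(Δy) = -14.0408 / 23.7143 = -0.592

-0.592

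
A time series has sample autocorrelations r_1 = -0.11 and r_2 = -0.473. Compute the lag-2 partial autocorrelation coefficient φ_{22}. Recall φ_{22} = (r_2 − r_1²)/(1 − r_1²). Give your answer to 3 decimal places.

-0.491

φ_{22} = (r_2 − r_1²) / (1 − r_1²)
r_1² = (-0.11)² = 0.0121
Numerator = -0.473 − 0.0121 = -0.4851; denominator = 1 − 0.0121 = 0.9879
φ_{22} = -0.4851 / 0.9879 = -0.491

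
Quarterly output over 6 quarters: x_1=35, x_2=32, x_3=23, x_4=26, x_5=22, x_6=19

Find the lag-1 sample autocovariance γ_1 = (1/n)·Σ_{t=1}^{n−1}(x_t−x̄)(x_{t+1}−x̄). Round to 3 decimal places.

10.690

Mean x̄ = (35 + 32 + 23 + 26 + 22 + 19)/6 = 26.1667
Σ_{t=1}^{5}(x_t−x̄)(x_{t+1}−x̄) = 64.1389
γ_1 = 64.1389 / 6 = 10.690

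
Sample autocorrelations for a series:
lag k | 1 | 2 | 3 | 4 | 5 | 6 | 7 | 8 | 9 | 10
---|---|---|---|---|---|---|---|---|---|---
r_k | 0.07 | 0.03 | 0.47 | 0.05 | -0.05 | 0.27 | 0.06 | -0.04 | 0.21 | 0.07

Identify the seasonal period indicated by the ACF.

The largest autocorrelation is r_3 = 0.47, with weaker echoes at lags 6 (0.27) and 9 (0.21); the remaining lags stay at or below 0.07.
The dominant spike at lag 3 indicates a seasonal period of 3.

3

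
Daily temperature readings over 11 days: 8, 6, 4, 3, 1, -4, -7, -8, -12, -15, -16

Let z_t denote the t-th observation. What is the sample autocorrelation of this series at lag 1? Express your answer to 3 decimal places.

0.753

Mean z̄ = (8 + 6 + 4 + 3 + 1 − 4 − 7 − 8 − 12 − 15 − 16)/11 = -3.6364
Numerator Σ_{t=1}^{10}(z_t−z̄)(z_{t+1}−z̄) = 553.4132
Denominator Σ(z_t−z̄)² = 734.5455
r_1 = 553.4132 / 734.5455 = 0.753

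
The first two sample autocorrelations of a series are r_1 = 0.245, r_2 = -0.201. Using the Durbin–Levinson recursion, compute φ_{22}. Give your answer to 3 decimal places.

φ_{22} = (r_2 − r_1²) / (1 − r_1²)
r_1² = (0.245)² = 0.060025
Numerator = -0.201 − 0.0600 = -0.2610; denominator = 1 − 0.0600 = 0.9400
φ_{22} = -0.2610 / 0.9400 = -0.278

-0.278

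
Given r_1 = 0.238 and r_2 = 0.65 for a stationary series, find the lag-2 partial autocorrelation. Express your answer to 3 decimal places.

φ_{22} = (r_2 − r_1²) / (1 − r_1²)
r_1² = (0.238)² = 0.056644
Numerator = 0.65 − 0.0566 = 0.5934; denominator = 1 − 0.0566 = 0.9434
φ_{22} = 0.5934 / 0.9434 = 0.629

0.629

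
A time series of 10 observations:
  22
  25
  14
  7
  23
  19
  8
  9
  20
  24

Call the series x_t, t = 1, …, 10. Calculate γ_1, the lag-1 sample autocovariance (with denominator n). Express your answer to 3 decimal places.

5.009

Mean x̄ = (22 + 25 + 14 + 7 + 23 + 19 + 8 + 9 + 20 + 24)/10 = 17.1000
Σ_{t=1}^{9}(x_t−x̄)(x_{t+1}−x̄) = 50.0900
γ_1 = 50.0900 / 10 = 5.009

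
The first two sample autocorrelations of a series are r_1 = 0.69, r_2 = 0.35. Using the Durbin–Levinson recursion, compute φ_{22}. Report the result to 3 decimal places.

-0.241

φ_{22} = (r_2 − r_1²) / (1 − r_1²)
r_1² = (0.69)² = 0.4761
Numerator = 0.35 − 0.4761 = -0.1261; denominator = 1 − 0.4761 = 0.5239
φ_{22} = -0.1261 / 0.5239 = -0.241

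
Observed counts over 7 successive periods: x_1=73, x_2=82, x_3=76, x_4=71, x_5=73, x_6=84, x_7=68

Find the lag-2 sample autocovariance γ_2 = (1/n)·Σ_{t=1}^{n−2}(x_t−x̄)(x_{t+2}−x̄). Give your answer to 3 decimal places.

Mean x̄ = (73 + 82 + 76 + 71 + 73 + 84 + 68)/7 = 75.2857
Σ_{t=1}^{5}(x_t−x̄)(x_{t+2}−x̄) = -52.7347
γ_2 = -52.7347 / 7 = -7.534

-7.534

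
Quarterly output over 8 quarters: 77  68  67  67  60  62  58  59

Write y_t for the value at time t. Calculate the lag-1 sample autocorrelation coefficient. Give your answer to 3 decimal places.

0.400

Mean ȳ = (77 + 68 + 67 + 67 + 60 + 62 + 58 + 59)/8 = 64.7500
Deviations from mean: 12.2500, 3.2500, 2.2500, 2.2500, -4.7500, -2.7500, -6.7500, -5.7500
Σ(y_t−ȳ)(y_{t+1}−ȳ) = (39.8125) + (7.3125) + (5.0625) + (-10.6875) + (13.0625) + (18.5625) + (38.8125) = 111.9375
Denominator Σ(y_t−ȳ)² = 279.5000
r_1 = 111.9375 / 279.5000 = 0.400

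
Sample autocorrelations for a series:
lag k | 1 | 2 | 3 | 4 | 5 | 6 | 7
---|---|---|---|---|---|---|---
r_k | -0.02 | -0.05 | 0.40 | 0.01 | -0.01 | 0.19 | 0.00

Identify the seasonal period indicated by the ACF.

The largest autocorrelation is r_3 = 0.40, with a weaker echo at lag 6 (0.19); the remaining lags stay at or below 0.01.
The dominant spike at lag 3 indicates a seasonal period of 3.

3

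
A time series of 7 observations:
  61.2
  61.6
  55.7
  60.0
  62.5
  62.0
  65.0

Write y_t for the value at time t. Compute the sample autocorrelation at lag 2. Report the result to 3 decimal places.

Mean ȳ = (61.2 + 61.6 + 55.7 + 60.0 + 62.5 + 62.0 + 65.0)/7 = 61.1429
Deviations from mean: 0.0571, 0.4571, -5.4429, -1.1429, 1.3571, 0.8571, 3.8571
Σ(y_t−ȳ)(y_{t+2}−ȳ) = (-0.3110) + (-0.5224) + (-7.3867) + (-0.9796) + (5.2347) = -3.9651
Denominator Σ(y_t−ȳ)² = 48.5971
r_2 = -3.9651 / 48.5971 = -0.082

-0.082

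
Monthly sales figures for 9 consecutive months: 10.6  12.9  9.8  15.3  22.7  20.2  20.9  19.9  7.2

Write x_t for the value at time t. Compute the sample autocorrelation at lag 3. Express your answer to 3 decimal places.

-0.208

Mean x̄ = (10.6 + 12.9 + 9.8 + 15.3 + 22.7 + 20.2 + 20.9 + 19.9 + 7.2)/9 = 15.5000
Numerator Σ_{t=1}^{6}(x_t−x̄)(x_{t+3}−x̄) = -52.9400
Denominator Σ(x_t−x̄)² = 254.6400
r_3 = -52.9400 / 254.6400 = -0.208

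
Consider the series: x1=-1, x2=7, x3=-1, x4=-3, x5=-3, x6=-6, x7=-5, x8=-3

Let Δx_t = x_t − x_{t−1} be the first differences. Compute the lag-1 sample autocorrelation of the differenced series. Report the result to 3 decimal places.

First differences Δx: 8, -8, -2, 0, -3, 1, 2
Mean of differences = -0.2857
Numerator Σ(Δx_t−Δx̄)(Δx_{t+1}−Δx̄) = -52.5102
Denominator Σ(Δx_t−Δx̄)² = 145.4286
r_1(Δx) = -52.5102 / 145.4286 = -0.361

-0.361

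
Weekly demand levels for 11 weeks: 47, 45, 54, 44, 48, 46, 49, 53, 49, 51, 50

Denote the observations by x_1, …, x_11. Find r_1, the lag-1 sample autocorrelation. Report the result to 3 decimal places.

Mean x̄ = (47 + 45 + 54 + 44 + 48 + 46 + 49 + 53 + 49 + 51 + 50)/11 = 48.7273
Numerator Σ_{t=1}^{10}(x_t−x̄)(x_{t+1}−x̄) = -27.6198
Denominator Σ(x_t−x̄)² = 100.1818
r_1 = -27.6198 / 100.1818 = -0.276

-0.276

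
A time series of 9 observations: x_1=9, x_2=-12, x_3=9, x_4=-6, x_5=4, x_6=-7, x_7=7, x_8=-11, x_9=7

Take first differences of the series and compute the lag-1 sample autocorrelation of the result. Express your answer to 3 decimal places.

First differences Δx: -21, 21, -15, 10, -11, 14, -18, 18
Mean of differences = -0.2500
Numerator Σ(Δx_t−Δx̄)(Δx_{t+1}−Δx̄) = -1745.8125
Denominator Σ(Δx_t−Δx̄)² = 2171.5000
r_1(Δx) = -1745.8125 / 2171.5000 = -0.804

-0.804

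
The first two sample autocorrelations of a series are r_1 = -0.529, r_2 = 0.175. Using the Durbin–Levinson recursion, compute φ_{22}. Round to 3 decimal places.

-0.146

φ_{22} = (r_2 − r_1²) / (1 − r_1²)
r_1² = (-0.529)² = 0.279841
Numerator = 0.175 − 0.2798 = -0.1048; denominator = 1 − 0.2798 = 0.7202
φ_{22} = -0.1048 / 0.7202 = -0.146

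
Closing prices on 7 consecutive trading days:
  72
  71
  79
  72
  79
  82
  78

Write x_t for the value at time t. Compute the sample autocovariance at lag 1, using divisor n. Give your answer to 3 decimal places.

Mean x̄ = (72 + 71 + 79 + 72 + 79 + 82 + 78)/7 = 76.1429
Deviations: -4.1429, -5.1429, 2.8571, -4.1429, 2.8571, 5.8571, 1.8571
Σ_{t=1}^{6}(x_t−x̄)(x_{t+1}−x̄) = 10.5510
γ_1 = 10.5510 / 7 = 1.507

1.507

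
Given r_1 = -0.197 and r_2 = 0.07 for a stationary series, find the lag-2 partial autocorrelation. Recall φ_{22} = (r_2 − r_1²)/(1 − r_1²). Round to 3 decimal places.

φ_{22} = (r_2 − r_1²) / (1 − r_1²)
r_1² = (-0.197)² = 0.038809
Numerator = 0.07 − 0.0388 = 0.0312; denominator = 1 − 0.0388 = 0.9612
φ_{22} = 0.0312 / 0.9612 = 0.032

0.032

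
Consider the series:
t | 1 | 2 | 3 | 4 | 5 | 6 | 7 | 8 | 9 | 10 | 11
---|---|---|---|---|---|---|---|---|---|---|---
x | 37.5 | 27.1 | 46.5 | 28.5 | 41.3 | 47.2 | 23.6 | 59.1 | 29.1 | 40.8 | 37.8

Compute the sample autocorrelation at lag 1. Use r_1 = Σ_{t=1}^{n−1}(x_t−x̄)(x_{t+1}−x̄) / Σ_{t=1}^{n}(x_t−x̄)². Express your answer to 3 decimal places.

Mean x̄ = (37.5 + 27.1 + 46.5 + 28.5 + 41.3 + 47.2 + 23.6 + 59.1 + 29.1 + 40.8 + 37.8)/11 = 38.0455
Numerator Σ_{t=1}^{10}(x_t−x̄)(x_{t+1}−x̄) = -818.5866
Denominator Σ(x_t−x̄)² = 1116.7273
r_1 = -818.5866 / 1116.7273 = -0.733

-0.733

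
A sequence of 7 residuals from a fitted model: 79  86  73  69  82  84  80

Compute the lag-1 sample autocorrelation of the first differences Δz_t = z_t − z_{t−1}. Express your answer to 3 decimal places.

-0.172

First differences Δz: 7, -13, -4, 13, 2, -4
Mean of differences = 0.1667
Numerator Σ(Δz_t−Δz̄)(Δz_{t+1}−Δz̄) = -72.6944
Denominator Σ(Δz_t−Δz̄)² = 422.8333
r_1(Δz) = -72.6944 / 422.8333 = -0.172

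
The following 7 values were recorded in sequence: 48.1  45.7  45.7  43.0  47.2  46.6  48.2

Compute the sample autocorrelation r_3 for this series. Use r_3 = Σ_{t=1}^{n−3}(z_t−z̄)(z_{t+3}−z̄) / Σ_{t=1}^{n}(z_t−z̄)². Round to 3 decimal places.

-0.659

Mean z̄ = (48.1 + 45.7 + 45.7 + 43.0 + 47.2 + 46.6 + 48.2)/7 = 46.3571
Numerator Σ_{t=1}^{4}(z_t−z̄)(z_{t+3}−z̄) = -12.7512
Denominator Σ(z_t−z̄)² = 19.3371
r_3 = -12.7512 / 19.3371 = -0.659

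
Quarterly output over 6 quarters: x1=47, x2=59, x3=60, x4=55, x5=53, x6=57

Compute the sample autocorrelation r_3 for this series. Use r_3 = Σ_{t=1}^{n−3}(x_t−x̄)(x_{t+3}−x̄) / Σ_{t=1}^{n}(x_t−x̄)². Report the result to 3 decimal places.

Mean x̄ = (47 + 59 + 60 + 55 + 53 + 57)/6 = 55.1667
Numerator Σ_{t=1}^{3}(x_t−x̄)(x_{t+3}−x̄) = 1.9167
Denominator Σ(x_t−x̄)² = 112.8333
r_3 = 1.9167 / 112.8333 = 0.017

0.017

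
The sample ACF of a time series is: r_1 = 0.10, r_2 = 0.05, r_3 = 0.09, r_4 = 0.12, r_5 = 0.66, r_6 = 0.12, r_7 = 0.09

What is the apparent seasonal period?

The largest autocorrelation is r_5 = 0.66; the remaining lags stay at or below 0.12.
The dominant spike at lag 5 indicates a seasonal period of 5.

5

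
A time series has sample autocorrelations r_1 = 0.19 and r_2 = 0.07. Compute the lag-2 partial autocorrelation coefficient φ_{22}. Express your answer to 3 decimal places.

φ_{22} = (r_2 − r_1²) / (1 − r_1²)
r_1² = (0.19)² = 0.0361
Numerator = 0.07 − 0.0361 = 0.0339; denominator = 1 − 0.0361 = 0.9639
φ_{22} = 0.0339 / 0.9639 = 0.035

0.035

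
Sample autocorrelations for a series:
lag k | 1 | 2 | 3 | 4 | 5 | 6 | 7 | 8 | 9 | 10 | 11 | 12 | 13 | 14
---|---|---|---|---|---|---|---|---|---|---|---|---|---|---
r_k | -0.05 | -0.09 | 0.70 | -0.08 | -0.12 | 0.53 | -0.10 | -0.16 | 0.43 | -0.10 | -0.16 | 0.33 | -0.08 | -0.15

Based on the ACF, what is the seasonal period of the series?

3

The largest autocorrelation is r_3 = 0.70, with weaker echoes at lags 6 (0.53), 9 (0.43) and 12 (0.33); the remaining lags stay at or below -0.05.
The dominant spike at lag 3 indicates a seasonal period of 3.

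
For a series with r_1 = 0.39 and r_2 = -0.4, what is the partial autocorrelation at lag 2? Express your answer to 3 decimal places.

-0.651

φ_{22} = (r_2 − r_1²) / (1 − r_1²)
r_1² = (0.39)² = 0.1521
Numerator = -0.4 − 0.1521 = -0.5521; denominator = 1 − 0.1521 = 0.8479
φ_{22} = -0.5521 / 0.8479 = -0.651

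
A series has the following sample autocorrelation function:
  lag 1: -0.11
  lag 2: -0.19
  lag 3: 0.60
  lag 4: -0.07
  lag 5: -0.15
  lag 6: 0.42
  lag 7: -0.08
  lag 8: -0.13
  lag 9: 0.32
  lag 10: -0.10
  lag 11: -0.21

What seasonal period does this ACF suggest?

The largest autocorrelation is r_3 = 0.60, with weaker echoes at lags 6 (0.42) and 9 (0.32); the remaining lags stay at or below -0.07.
The dominant spike at lag 3 indicates a seasonal period of 3.

3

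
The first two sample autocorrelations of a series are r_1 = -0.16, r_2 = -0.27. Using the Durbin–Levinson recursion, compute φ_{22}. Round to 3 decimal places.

-0.303

φ_{22} = (r_2 − r_1²) / (1 − r_1²)
r_1² = (-0.16)² = 0.0256
Numerator = -0.27 − 0.0256 = -0.2956; denominator = 1 − 0.0256 = 0.9744
φ_{22} = -0.2956 / 0.9744 = -0.303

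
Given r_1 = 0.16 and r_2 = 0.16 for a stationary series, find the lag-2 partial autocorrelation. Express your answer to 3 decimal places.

0.138

φ_{22} = (r_2 − r_1²) / (1 − r_1²)
r_1² = (0.16)² = 0.0256
Numerator = 0.16 − 0.0256 = 0.1344; denominator = 1 − 0.0256 = 0.9744
φ_{22} = 0.1344 / 0.9744 = 0.138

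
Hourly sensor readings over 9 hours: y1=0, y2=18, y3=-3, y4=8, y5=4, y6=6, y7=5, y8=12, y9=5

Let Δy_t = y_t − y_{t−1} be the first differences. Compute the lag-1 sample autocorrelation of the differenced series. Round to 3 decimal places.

-0.714

First differences Δy: 18, -21, 11, -4, 2, -1, 7, -7
Mean of differences = 0.6250
Numerator Σ(Δy_t−Δȳ)(Δy_{t+1}−Δȳ) = -715.6406
Denominator Σ(Δy_t−Δȳ)² = 1001.8750
r_1(Δy) = -715.6406 / 1001.8750 = -0.714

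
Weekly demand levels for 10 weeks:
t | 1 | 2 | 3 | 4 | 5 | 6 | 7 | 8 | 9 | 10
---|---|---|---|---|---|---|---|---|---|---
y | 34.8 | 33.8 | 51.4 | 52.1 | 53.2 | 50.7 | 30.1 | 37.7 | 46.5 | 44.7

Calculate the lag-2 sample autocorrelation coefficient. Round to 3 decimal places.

Mean ȳ = (34.8 + 33.8 + 51.4 + 52.1 + 53.2 + 50.7 + 30.1 + 37.7 + 46.5 + 44.7)/10 = 43.5000
Numerator Σ_{t=1}^{8}(y_t−ȳ)(y_{t+2}−ȳ) = -232.5000
Denominator Σ(y_t−ȳ)² = 675.7200
r_2 = -232.5000 / 675.7200 = -0.344

-0.344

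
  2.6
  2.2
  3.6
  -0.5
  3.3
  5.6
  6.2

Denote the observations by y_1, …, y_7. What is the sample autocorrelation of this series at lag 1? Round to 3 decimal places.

0.198

Mean ȳ = (2.6 + 2.2 + 3.6 − 0.5 + 3.3 + 5.6 + 6.2)/7 = 3.2857
Deviations from mean: -0.6857, -1.0857, 0.3143, -3.7857, 0.0143, 2.3143, 2.9143
Numerator Σ_{t=1}^{6}(y_t−ȳ)(y_{t+1}−ȳ) = 5.9369
Denominator Σ(y_t−ȳ)² = 29.9286
r_1 = 5.9369 / 29.9286 = 0.198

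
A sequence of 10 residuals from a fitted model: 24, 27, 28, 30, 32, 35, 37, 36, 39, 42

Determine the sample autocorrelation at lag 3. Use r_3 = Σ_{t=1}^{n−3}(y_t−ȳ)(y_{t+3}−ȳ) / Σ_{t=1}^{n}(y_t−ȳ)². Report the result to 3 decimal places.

0.188

Mean ȳ = (24 + 27 + 28 + 30 + 32 + 35 + 37 + 36 + 39 + 42)/10 = 33.0000
Σ(y_t−ȳ)(y_{t+3}−ȳ) = (27.0000) + (6.0000) + (-10.0000) + (-12.0000) + (-3.0000) + (12.0000) + (36.0000) = 56.0000
Denominator Σ(y_t−ȳ)² = 298.0000
r_3 = 56.0000 / 298.0000 = 0.188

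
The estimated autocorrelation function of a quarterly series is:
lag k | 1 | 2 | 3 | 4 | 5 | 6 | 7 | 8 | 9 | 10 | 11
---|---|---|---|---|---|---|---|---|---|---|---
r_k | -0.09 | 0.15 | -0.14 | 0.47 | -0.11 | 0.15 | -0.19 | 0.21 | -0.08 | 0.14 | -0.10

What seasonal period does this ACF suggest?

The largest autocorrelation is r_4 = 0.47, with a weaker echo at lag 8 (0.21); the remaining lags stay at or below 0.15.
The dominant spike at lag 4 indicates a seasonal period of 4.

4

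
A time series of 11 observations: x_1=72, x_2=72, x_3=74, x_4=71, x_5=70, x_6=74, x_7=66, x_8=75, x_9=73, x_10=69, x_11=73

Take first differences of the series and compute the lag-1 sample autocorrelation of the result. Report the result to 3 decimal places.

-0.648

First differences Δx: 0, 2, -3, -1, 4, -8, 9, -2, -4, 4
Mean of differences = 0.1000
Numerator Σ(Δx_t−Δx̄)(Δx_{t+1}−Δx̄) = -136.7100
Denominator Σ(Δx_t−Δx̄)² = 210.9000
r_1(Δx) = -136.7100 / 210.9000 = -0.648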